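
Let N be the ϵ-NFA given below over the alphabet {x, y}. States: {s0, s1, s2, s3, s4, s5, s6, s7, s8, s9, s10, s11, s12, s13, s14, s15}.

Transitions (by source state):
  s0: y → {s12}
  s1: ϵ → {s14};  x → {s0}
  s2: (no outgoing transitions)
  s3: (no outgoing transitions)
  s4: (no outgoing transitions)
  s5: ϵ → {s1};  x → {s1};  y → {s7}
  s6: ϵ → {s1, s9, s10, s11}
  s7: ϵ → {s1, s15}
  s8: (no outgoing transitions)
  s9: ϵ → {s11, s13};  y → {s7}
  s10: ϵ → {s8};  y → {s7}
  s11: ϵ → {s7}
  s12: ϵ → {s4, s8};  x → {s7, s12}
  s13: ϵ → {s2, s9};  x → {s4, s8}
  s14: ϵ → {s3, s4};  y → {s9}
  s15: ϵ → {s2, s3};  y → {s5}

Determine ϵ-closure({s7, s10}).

Start with {s7, s10}.
From s7 via ϵ: add s1, s15.
From s10 via ϵ: add s8.
From s1 via ϵ: add s14.
From s15 via ϵ: add s2, s3.
From s14 via ϵ: add s4.
No new states can be added; the closed set is {s1, s2, s3, s4, s7, s8, s10, s14, s15}.

{s1, s2, s3, s4, s7, s8, s10, s14, s15}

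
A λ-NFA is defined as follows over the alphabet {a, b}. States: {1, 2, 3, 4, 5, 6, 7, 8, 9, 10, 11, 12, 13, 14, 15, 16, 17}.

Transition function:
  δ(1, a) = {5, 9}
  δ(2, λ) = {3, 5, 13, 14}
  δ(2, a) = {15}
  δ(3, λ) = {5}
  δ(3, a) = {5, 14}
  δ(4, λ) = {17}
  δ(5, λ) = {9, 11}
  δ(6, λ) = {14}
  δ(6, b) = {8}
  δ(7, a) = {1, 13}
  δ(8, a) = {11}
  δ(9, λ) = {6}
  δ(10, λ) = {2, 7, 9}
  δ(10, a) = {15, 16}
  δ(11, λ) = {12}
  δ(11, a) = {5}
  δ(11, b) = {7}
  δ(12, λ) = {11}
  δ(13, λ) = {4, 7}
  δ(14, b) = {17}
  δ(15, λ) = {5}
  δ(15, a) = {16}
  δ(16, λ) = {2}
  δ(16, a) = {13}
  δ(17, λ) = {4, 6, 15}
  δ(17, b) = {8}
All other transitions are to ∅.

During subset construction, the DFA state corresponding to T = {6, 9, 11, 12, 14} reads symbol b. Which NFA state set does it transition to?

{4, 5, 6, 7, 8, 9, 11, 12, 14, 15, 17}

6 on b → {8}.
11 on b → {7}.
14 on b → {17}.
No b-transition from 9, 12.
Union after reading b: {7, 8, 17}.
Now take the λ-closure:
From 17 via λ: add 4, 6, 15.
From 6 via λ: add 14.
From 15 via λ: add 5.
From 5 via λ: add 9, 11.
From 11 via λ: add 12.
No new states can be added; the closed set is {4, 5, 6, 7, 8, 9, 11, 12, 14, 15, 17}.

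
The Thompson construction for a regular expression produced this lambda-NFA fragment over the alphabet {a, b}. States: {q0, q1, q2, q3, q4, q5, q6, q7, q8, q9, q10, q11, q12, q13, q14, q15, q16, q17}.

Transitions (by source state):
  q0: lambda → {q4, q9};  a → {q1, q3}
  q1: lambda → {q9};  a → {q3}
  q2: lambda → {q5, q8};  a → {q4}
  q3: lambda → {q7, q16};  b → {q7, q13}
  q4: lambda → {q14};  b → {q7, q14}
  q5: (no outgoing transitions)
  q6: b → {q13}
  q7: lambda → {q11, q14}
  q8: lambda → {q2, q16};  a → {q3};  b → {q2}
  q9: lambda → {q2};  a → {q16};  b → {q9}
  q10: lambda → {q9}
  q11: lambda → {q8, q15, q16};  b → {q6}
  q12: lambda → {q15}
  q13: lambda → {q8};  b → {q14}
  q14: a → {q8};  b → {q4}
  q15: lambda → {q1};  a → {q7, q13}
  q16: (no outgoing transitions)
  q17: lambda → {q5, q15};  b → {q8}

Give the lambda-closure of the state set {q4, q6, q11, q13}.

{q1, q2, q4, q5, q6, q8, q9, q11, q13, q14, q15, q16}

Start with {q4, q6, q11, q13}.
From q4 via lambda: add q14.
From q11 via lambda: add q8, q15, q16.
From q8 via lambda: add q2.
From q15 via lambda: add q1.
From q1 via lambda: add q9.
From q2 via lambda: add q5.
No new states can be added; the closed set is {q1, q2, q4, q5, q6, q8, q9, q11, q13, q14, q15, q16}.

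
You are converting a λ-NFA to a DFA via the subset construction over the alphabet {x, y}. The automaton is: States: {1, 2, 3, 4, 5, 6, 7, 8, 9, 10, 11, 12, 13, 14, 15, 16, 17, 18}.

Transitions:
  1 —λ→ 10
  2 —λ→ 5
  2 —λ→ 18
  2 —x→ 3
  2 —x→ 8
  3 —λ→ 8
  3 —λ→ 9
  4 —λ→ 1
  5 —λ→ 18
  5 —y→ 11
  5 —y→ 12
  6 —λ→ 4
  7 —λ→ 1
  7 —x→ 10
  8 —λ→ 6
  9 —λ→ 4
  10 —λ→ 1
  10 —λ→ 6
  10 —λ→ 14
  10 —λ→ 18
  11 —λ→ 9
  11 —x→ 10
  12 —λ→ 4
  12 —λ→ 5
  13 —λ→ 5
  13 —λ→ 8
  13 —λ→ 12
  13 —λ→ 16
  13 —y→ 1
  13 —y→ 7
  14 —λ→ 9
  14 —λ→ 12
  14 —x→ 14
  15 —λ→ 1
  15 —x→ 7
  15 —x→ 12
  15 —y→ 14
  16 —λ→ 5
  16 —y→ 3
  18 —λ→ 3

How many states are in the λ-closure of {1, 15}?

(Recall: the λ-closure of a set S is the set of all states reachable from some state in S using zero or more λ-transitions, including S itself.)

Start with {1, 15}.
From 1 via λ: add 10.
From 10 via λ: add 6, 14, 18.
From 6 via λ: add 4.
From 14 via λ: add 9, 12.
From 18 via λ: add 3.
From 3 via λ: add 8.
From 12 via λ: add 5.
λ-closure = {1, 3, 4, 5, 6, 8, 9, 10, 12, 14, 15, 18}, which has 12 states.

12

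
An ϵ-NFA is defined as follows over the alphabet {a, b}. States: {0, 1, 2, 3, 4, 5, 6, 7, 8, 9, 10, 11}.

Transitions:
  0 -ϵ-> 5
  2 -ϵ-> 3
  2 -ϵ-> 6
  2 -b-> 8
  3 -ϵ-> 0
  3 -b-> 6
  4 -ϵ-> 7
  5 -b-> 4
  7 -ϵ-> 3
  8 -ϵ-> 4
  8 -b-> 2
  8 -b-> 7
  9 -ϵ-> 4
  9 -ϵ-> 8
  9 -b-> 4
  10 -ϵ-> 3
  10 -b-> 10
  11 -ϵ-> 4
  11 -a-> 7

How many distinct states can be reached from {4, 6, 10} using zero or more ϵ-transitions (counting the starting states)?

7

Start with {4, 6, 10}.
From 4 via ϵ: add 7.
From 10 via ϵ: add 3.
From 3 via ϵ: add 0.
From 0 via ϵ: add 5.
ϵ-closure = {0, 3, 4, 5, 6, 7, 10}, which has 7 states.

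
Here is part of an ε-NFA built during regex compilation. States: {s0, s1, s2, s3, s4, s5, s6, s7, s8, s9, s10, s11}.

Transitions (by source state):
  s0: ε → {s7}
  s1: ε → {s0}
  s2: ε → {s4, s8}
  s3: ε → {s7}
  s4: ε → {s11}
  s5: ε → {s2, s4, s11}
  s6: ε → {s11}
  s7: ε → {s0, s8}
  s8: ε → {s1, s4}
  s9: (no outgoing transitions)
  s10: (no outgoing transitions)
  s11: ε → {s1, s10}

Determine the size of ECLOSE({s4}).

7

Start with {s4}.
From s4 via ε: add s11.
From s11 via ε: add s1, s10.
From s1 via ε: add s0.
From s0 via ε: add s7.
From s7 via ε: add s8.
ε-closure = {s0, s1, s4, s7, s8, s10, s11}, which has 7 states.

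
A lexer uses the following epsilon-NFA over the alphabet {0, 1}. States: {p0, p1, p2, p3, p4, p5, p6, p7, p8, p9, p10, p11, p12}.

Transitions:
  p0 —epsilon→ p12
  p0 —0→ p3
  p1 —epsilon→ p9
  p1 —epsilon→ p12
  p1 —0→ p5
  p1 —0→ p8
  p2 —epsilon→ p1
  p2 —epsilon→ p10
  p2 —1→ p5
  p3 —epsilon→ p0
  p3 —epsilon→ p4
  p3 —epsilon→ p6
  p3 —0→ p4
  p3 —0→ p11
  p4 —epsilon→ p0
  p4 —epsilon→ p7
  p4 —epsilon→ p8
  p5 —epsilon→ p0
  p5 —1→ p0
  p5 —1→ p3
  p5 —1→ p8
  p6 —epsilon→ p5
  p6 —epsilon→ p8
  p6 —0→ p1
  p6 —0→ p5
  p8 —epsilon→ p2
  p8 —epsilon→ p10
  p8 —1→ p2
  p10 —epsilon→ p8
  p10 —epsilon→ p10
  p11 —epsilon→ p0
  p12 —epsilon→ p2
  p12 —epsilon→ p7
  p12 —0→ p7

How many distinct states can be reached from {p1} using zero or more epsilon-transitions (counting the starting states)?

7

Start with {p1}.
From p1 via epsilon: add p9, p12.
From p12 via epsilon: add p2, p7.
From p2 via epsilon: add p10.
From p10 via epsilon: add p8.
epsilon-closure = {p1, p2, p7, p8, p9, p10, p12}, which has 7 states.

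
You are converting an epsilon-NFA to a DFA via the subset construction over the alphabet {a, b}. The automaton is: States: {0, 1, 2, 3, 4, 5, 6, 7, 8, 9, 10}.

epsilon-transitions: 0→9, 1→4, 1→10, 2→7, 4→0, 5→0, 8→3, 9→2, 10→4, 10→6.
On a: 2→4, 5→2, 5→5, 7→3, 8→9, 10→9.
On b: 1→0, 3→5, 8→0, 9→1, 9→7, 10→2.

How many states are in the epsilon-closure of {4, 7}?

Start with {4, 7}.
From 4 via epsilon: add 0.
From 0 via epsilon: add 9.
From 9 via epsilon: add 2.
epsilon-closure = {0, 2, 4, 7, 9}, which has 5 states.

5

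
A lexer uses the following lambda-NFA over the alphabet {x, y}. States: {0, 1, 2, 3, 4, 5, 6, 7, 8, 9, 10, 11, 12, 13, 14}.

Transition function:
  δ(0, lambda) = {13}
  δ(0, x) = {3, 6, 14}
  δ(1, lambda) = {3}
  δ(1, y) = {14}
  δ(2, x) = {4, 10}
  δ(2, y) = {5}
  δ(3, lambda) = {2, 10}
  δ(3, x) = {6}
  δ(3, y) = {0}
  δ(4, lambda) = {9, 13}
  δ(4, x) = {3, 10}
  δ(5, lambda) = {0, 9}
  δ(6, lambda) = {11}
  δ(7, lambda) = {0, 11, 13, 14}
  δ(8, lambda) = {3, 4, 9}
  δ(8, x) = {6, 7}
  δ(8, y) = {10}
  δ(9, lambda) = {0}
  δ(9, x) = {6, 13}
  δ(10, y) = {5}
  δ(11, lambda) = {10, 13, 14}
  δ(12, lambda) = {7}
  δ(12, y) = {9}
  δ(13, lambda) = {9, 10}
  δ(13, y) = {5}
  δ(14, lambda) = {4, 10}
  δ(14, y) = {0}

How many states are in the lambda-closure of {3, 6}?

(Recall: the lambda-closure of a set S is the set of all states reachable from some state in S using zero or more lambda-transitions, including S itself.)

Start with {3, 6}.
From 3 via lambda: add 2, 10.
From 6 via lambda: add 11.
From 11 via lambda: add 13, 14.
From 13 via lambda: add 9.
From 14 via lambda: add 4.
From 9 via lambda: add 0.
lambda-closure = {0, 2, 3, 4, 6, 9, 10, 11, 13, 14}, which has 10 states.

10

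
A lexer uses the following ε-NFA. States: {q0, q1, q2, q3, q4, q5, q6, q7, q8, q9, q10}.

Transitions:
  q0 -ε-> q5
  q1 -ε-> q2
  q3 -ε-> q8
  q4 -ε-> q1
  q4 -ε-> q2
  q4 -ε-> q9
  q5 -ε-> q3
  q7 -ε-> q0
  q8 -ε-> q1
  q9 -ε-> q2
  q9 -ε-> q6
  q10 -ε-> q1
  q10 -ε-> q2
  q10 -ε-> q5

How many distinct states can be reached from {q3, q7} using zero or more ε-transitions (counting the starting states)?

Start with {q3, q7}.
From q3 via ε: add q8.
From q7 via ε: add q0.
From q0 via ε: add q5.
From q8 via ε: add q1.
From q1 via ε: add q2.
ε-closure = {q0, q1, q2, q3, q5, q7, q8}, which has 7 states.

7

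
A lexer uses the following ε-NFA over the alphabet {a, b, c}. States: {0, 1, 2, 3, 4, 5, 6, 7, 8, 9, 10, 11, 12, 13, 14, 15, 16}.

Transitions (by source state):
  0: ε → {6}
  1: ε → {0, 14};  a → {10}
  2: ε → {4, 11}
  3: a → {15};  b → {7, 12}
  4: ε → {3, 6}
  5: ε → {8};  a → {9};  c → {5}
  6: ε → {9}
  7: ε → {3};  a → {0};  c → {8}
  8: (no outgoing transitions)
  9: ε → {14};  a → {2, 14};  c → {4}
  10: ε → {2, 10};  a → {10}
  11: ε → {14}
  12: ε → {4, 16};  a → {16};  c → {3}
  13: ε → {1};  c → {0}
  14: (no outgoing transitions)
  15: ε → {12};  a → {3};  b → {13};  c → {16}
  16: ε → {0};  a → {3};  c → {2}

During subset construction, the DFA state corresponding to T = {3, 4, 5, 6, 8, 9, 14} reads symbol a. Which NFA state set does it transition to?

3 on a → {15}.
5 on a → {9}.
9 on a → {2, 14}.
No a-transition from 4, 6, 8, 14.
Union after reading a: {2, 9, 14, 15}.
Now take the ε-closure:
From 2 via ε: add 4, 11.
From 15 via ε: add 12.
From 4 via ε: add 3, 6.
From 12 via ε: add 16.
From 16 via ε: add 0.
No new states can be added; the closed set is {0, 2, 3, 4, 6, 9, 11, 12, 14, 15, 16}.

{0, 2, 3, 4, 6, 9, 11, 12, 14, 15, 16}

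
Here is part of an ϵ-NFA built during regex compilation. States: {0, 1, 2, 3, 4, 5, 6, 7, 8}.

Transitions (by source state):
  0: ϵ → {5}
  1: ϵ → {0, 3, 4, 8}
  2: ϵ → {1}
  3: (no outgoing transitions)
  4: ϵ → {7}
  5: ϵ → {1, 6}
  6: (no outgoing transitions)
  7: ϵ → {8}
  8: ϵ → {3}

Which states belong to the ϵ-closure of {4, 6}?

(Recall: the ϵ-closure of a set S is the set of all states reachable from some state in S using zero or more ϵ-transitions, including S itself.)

{3, 4, 6, 7, 8}

Start with {4, 6}.
From 4 via ϵ: add 7.
From 7 via ϵ: add 8.
From 8 via ϵ: add 3.
No new states can be added; the closed set is {3, 4, 6, 7, 8}.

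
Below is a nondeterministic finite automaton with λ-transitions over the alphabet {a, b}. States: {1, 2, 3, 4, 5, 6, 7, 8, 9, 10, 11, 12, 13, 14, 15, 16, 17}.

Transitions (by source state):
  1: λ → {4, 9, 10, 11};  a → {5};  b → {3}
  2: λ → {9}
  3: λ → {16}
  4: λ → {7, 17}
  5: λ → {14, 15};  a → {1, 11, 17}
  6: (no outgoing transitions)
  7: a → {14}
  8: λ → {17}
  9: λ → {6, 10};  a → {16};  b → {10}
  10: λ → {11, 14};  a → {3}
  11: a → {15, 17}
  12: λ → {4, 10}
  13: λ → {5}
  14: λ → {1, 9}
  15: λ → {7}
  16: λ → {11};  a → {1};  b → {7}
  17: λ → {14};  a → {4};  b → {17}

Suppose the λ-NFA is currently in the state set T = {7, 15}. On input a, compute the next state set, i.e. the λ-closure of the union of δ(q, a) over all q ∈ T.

7 on a → {14}.
No a-transition from 15.
Union after reading a: {14}.
Now take the λ-closure:
From 14 via λ: add 1, 9.
From 1 via λ: add 4, 10, 11.
From 9 via λ: add 6.
From 4 via λ: add 7, 17.
No new states can be added; the closed set is {1, 4, 6, 7, 9, 10, 11, 14, 17}.

{1, 4, 6, 7, 9, 10, 11, 14, 17}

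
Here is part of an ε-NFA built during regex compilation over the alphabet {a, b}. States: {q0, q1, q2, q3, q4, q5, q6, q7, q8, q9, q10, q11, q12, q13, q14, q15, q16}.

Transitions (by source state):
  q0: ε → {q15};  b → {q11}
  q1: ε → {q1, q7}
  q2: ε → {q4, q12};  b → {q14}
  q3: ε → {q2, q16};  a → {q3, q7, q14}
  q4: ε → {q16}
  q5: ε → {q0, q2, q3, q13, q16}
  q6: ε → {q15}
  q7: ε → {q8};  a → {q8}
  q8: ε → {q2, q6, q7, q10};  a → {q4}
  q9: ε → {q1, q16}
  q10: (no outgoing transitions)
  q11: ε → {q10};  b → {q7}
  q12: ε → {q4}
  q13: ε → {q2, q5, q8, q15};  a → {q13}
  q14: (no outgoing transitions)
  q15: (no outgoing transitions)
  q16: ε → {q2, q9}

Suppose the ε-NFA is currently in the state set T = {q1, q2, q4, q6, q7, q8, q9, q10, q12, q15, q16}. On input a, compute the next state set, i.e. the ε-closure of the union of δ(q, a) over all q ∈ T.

{q1, q2, q4, q6, q7, q8, q9, q10, q12, q15, q16}

q7 on a → {q8}.
q8 on a → {q4}.
No a-transition from q1, q2, q4, q6, q9, q10, q12, q15, q16.
Union after reading a: {q4, q8}.
Now take the ε-closure:
From q4 via ε: add q16.
From q8 via ε: add q2, q6, q7, q10.
From q2 via ε: add q12.
From q6 via ε: add q15.
From q16 via ε: add q9.
From q9 via ε: add q1.
No new states can be added; the closed set is {q1, q2, q4, q6, q7, q8, q9, q10, q12, q15, q16}.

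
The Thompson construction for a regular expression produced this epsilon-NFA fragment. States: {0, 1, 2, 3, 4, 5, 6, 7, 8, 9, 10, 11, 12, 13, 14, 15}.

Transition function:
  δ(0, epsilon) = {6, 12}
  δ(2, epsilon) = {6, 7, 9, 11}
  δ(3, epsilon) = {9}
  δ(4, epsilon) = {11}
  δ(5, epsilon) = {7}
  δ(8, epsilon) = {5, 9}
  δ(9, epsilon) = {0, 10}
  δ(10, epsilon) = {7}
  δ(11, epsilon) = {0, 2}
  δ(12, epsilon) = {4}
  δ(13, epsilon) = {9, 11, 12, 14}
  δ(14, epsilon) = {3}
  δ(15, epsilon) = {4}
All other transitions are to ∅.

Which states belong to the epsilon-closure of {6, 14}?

Start with {6, 14}.
From 14 via epsilon: add 3.
From 3 via epsilon: add 9.
From 9 via epsilon: add 0, 10.
From 0 via epsilon: add 12.
From 10 via epsilon: add 7.
From 12 via epsilon: add 4.
From 4 via epsilon: add 11.
From 11 via epsilon: add 2.
No new states can be added; the closed set is {0, 2, 3, 4, 6, 7, 9, 10, 11, 12, 14}.

{0, 2, 3, 4, 6, 7, 9, 10, 11, 12, 14}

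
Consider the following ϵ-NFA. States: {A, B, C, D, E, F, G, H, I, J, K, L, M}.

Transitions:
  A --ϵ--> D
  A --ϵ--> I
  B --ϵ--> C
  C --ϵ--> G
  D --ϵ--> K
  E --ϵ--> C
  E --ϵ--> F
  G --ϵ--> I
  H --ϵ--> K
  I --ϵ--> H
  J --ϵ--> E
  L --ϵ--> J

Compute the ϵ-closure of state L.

Start with {L}.
From L via ϵ: add J.
From J via ϵ: add E.
From E via ϵ: add C, F.
From C via ϵ: add G.
From G via ϵ: add I.
From I via ϵ: add H.
From H via ϵ: add K.
No new states can be added; the closed set is {C, E, F, G, H, I, J, K, L}.

{C, E, F, G, H, I, J, K, L}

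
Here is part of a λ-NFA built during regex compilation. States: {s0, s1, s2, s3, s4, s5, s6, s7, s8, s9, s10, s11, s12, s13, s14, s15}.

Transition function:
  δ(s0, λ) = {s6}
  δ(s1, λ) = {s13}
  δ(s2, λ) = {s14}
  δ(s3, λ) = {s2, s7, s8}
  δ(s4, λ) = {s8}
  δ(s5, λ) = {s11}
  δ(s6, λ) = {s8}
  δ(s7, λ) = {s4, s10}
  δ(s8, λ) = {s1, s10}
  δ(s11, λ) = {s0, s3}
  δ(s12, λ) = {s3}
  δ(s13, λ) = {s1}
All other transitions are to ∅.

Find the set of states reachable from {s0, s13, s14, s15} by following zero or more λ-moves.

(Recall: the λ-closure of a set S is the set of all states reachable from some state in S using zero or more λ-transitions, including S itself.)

{s0, s1, s6, s8, s10, s13, s14, s15}

Start with {s0, s13, s14, s15}.
From s0 via λ: add s6.
From s13 via λ: add s1.
From s6 via λ: add s8.
From s8 via λ: add s10.
No new states can be added; the closed set is {s0, s1, s6, s8, s10, s13, s14, s15}.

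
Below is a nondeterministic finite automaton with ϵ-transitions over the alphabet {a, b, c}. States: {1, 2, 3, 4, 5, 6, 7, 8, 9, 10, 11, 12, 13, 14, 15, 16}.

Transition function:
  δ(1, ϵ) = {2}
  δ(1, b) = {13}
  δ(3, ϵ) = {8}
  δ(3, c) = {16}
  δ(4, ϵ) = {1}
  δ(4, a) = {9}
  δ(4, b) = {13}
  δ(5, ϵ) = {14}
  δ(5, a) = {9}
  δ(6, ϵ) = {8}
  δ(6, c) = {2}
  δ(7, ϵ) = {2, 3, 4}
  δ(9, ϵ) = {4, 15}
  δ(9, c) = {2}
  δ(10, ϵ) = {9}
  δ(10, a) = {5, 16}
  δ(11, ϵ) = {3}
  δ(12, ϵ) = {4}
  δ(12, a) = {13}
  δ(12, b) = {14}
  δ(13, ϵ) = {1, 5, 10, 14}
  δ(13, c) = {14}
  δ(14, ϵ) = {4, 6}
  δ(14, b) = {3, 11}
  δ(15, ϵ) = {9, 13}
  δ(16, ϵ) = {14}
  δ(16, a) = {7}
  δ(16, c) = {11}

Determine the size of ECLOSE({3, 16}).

Start with {3, 16}.
From 3 via ϵ: add 8.
From 16 via ϵ: add 14.
From 14 via ϵ: add 4, 6.
From 4 via ϵ: add 1.
From 1 via ϵ: add 2.
ϵ-closure = {1, 2, 3, 4, 6, 8, 14, 16}, which has 8 states.

8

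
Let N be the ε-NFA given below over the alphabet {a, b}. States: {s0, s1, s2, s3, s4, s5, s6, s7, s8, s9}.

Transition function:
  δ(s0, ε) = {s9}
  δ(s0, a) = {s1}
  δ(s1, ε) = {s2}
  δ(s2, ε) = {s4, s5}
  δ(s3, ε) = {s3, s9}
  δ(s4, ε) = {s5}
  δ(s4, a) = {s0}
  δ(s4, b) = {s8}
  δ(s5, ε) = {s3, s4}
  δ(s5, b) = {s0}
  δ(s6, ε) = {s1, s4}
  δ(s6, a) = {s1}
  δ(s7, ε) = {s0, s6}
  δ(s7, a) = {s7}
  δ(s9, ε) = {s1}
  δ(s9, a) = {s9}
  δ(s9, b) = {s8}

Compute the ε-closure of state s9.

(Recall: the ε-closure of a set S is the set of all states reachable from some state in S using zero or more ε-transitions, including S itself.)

Start with {s9}.
From s9 via ε: add s1.
From s1 via ε: add s2.
From s2 via ε: add s4, s5.
From s5 via ε: add s3.
No new states can be added; the closed set is {s1, s2, s3, s4, s5, s9}.

{s1, s2, s3, s4, s5, s9}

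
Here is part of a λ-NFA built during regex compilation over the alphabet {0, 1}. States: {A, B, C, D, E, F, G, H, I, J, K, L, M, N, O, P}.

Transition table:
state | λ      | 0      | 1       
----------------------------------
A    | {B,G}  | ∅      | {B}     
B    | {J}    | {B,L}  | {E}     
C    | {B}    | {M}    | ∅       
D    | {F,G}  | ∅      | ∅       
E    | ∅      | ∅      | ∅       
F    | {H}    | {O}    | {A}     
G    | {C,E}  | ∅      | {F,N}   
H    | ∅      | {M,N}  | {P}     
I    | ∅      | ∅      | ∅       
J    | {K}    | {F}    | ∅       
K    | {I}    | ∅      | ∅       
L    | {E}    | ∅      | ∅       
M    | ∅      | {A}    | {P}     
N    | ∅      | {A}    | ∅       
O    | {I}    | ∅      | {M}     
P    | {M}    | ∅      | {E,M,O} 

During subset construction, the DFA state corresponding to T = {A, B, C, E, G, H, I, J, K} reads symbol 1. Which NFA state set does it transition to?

{B, E, F, H, I, J, K, M, N, P}

A on 1 → {B}.
B on 1 → {E}.
G on 1 → {F, N}.
H on 1 → {P}.
No 1-transition from C, E, I, J, K.
Union after reading 1: {B, E, F, N, P}.
Now take the λ-closure:
From B via λ: add J.
From F via λ: add H.
From P via λ: add M.
From J via λ: add K.
From K via λ: add I.
No new states can be added; the closed set is {B, E, F, H, I, J, K, M, N, P}.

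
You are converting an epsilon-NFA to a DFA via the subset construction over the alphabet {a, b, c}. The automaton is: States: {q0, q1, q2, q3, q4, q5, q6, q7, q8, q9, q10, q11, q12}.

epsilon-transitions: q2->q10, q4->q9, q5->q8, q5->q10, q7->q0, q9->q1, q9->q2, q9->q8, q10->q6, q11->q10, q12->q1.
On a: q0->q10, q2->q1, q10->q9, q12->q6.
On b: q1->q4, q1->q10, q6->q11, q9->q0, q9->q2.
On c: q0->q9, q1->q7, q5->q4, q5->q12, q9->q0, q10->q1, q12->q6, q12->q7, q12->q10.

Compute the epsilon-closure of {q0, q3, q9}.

{q0, q1, q2, q3, q6, q8, q9, q10}

Start with {q0, q3, q9}.
From q9 via epsilon: add q1, q2, q8.
From q2 via epsilon: add q10.
From q10 via epsilon: add q6.
No new states can be added; the closed set is {q0, q1, q2, q3, q6, q8, q9, q10}.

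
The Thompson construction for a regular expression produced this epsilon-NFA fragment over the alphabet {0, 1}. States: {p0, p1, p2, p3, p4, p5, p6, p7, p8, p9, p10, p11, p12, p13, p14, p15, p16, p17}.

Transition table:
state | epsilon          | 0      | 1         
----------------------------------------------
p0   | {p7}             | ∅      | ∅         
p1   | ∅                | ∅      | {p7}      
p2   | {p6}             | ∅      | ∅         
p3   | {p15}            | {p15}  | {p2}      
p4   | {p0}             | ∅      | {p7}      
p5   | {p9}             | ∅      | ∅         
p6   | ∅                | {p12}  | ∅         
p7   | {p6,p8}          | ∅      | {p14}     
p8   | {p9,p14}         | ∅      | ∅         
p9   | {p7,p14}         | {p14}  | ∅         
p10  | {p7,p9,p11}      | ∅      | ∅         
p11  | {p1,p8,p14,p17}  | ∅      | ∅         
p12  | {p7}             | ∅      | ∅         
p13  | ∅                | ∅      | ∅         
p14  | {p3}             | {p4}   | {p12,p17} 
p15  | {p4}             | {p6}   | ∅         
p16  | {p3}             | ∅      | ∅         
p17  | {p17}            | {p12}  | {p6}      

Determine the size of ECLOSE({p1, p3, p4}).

10

Start with {p1, p3, p4}.
From p3 via epsilon: add p15.
From p4 via epsilon: add p0.
From p0 via epsilon: add p7.
From p7 via epsilon: add p6, p8.
From p8 via epsilon: add p9, p14.
epsilon-closure = {p0, p1, p3, p4, p6, p7, p8, p9, p14, p15}, which has 10 states.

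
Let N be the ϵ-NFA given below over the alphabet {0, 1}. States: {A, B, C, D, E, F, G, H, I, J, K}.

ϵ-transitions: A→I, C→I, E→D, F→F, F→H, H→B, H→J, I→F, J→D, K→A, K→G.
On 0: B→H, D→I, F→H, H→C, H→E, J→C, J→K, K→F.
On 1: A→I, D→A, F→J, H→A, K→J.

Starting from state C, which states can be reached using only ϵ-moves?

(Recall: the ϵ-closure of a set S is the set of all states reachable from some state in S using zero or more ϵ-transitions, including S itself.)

Start with {C}.
From C via ϵ: add I.
From I via ϵ: add F.
From F via ϵ: add H.
From H via ϵ: add B, J.
From J via ϵ: add D.
No new states can be added; the closed set is {B, C, D, F, H, I, J}.

{B, C, D, F, H, I, J}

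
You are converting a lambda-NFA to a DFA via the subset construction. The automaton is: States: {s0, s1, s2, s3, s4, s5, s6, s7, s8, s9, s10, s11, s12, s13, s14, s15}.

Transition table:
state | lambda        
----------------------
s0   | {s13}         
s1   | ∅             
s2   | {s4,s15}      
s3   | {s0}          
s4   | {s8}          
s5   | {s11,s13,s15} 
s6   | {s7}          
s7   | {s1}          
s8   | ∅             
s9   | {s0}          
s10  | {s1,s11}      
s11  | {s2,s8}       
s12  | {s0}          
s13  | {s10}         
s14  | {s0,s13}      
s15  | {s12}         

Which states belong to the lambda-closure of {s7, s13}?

Start with {s7, s13}.
From s7 via lambda: add s1.
From s13 via lambda: add s10.
From s10 via lambda: add s11.
From s11 via lambda: add s2, s8.
From s2 via lambda: add s4, s15.
From s15 via lambda: add s12.
From s12 via lambda: add s0.
No new states can be added; the closed set is {s0, s1, s2, s4, s7, s8, s10, s11, s12, s13, s15}.

{s0, s1, s2, s4, s7, s8, s10, s11, s12, s13, s15}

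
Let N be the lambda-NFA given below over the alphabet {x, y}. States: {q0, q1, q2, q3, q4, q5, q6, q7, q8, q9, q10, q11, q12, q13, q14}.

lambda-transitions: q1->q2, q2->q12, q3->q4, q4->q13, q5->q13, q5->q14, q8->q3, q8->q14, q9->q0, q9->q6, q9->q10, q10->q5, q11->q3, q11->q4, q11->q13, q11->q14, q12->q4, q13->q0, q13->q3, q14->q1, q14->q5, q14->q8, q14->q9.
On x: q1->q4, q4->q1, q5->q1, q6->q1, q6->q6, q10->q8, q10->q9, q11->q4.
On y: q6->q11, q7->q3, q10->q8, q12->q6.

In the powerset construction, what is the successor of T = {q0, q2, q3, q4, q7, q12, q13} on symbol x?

{q0, q1, q2, q3, q4, q12, q13}

q4 on x → {q1}.
No x-transition from q0, q2, q3, q7, q12, q13.
Union after reading x: {q1}.
Now take the lambda-closure:
From q1 via lambda: add q2.
From q2 via lambda: add q12.
From q12 via lambda: add q4.
From q4 via lambda: add q13.
From q13 via lambda: add q0, q3.
No new states can be added; the closed set is {q0, q1, q2, q3, q4, q12, q13}.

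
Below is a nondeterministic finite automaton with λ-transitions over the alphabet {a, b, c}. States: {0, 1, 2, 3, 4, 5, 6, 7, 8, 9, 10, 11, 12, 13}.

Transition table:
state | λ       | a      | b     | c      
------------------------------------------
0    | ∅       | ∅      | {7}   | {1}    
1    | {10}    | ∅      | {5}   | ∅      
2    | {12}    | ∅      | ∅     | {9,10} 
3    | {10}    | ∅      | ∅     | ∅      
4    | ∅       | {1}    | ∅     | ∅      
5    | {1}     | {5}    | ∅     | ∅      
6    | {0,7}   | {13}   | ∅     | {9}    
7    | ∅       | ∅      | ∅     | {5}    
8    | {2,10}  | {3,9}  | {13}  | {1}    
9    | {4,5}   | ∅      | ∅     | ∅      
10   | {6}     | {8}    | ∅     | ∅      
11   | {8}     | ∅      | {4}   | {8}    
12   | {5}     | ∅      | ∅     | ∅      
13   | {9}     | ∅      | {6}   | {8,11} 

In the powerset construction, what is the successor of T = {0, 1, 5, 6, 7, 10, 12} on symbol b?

0 on b → {7}.
1 on b → {5}.
No b-transition from 5, 6, 7, 10, 12.
Union after reading b: {5, 7}.
Now take the λ-closure:
From 5 via λ: add 1.
From 1 via λ: add 10.
From 10 via λ: add 6.
From 6 via λ: add 0.
No new states can be added; the closed set is {0, 1, 5, 6, 7, 10}.

{0, 1, 5, 6, 7, 10}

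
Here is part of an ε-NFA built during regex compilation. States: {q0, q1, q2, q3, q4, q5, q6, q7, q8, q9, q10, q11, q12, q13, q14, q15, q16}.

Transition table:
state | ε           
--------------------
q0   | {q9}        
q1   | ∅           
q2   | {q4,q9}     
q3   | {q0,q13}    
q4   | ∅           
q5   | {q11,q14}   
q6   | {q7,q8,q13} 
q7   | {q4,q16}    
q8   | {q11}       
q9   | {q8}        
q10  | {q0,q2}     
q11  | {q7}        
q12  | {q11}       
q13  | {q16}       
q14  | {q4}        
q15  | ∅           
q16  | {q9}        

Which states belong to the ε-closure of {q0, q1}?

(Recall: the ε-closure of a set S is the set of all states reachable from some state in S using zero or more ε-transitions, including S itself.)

{q0, q1, q4, q7, q8, q9, q11, q16}

Start with {q0, q1}.
From q0 via ε: add q9.
From q9 via ε: add q8.
From q8 via ε: add q11.
From q11 via ε: add q7.
From q7 via ε: add q4, q16.
No new states can be added; the closed set is {q0, q1, q4, q7, q8, q9, q11, q16}.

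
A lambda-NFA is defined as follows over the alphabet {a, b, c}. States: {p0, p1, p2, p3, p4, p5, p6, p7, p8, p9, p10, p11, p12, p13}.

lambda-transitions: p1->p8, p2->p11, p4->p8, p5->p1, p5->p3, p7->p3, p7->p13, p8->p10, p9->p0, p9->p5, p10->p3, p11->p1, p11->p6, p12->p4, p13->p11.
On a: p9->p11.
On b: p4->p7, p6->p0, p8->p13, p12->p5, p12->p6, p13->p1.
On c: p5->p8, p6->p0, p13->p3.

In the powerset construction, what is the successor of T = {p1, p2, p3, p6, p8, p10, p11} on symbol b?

p6 on b → {p0}.
p8 on b → {p13}.
No b-transition from p1, p2, p3, p10, p11.
Union after reading b: {p0, p13}.
Now take the lambda-closure:
From p13 via lambda: add p11.
From p11 via lambda: add p1, p6.
From p1 via lambda: add p8.
From p8 via lambda: add p10.
From p10 via lambda: add p3.
No new states can be added; the closed set is {p0, p1, p3, p6, p8, p10, p11, p13}.

{p0, p1, p3, p6, p8, p10, p11, p13}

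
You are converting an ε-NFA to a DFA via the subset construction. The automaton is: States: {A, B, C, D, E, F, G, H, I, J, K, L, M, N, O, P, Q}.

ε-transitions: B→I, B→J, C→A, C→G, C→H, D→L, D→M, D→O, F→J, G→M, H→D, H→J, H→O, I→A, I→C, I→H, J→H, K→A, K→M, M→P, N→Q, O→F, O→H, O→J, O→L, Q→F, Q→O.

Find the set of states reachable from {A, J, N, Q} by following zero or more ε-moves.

{A, D, F, H, J, L, M, N, O, P, Q}

Start with {A, J, N, Q}.
From J via ε: add H.
From Q via ε: add F, O.
From H via ε: add D.
From O via ε: add L.
From D via ε: add M.
From M via ε: add P.
No new states can be added; the closed set is {A, D, F, H, J, L, M, N, O, P, Q}.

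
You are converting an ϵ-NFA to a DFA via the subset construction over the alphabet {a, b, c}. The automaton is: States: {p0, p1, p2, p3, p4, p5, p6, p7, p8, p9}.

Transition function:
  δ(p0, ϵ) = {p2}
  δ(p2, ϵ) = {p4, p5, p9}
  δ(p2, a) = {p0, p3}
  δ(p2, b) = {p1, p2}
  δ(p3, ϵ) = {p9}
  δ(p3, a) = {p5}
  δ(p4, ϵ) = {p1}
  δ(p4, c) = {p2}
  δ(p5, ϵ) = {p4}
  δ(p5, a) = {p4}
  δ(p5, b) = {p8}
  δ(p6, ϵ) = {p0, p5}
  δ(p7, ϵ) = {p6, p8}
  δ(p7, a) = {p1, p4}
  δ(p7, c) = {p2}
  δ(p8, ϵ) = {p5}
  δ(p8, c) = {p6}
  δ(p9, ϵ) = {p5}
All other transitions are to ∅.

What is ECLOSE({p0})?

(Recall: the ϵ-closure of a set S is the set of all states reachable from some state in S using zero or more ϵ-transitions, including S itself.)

{p0, p1, p2, p4, p5, p9}

Start with {p0}.
From p0 via ϵ: add p2.
From p2 via ϵ: add p4, p5, p9.
From p4 via ϵ: add p1.
No new states can be added; the closed set is {p0, p1, p2, p4, p5, p9}.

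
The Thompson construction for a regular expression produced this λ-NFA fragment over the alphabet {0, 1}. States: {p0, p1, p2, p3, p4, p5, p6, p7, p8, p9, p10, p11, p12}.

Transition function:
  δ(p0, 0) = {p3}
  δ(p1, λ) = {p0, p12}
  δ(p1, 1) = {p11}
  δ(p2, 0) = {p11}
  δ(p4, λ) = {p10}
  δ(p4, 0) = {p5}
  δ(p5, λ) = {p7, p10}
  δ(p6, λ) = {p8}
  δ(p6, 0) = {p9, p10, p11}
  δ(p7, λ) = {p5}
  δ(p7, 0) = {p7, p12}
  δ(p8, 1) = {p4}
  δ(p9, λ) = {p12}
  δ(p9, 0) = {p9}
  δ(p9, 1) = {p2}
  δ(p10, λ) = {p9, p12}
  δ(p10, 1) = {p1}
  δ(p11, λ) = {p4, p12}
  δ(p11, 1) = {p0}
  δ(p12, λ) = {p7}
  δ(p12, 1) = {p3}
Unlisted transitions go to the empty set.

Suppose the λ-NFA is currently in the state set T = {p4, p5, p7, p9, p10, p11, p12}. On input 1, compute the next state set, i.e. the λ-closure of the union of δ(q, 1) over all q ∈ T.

p9 on 1 → {p2}.
p10 on 1 → {p1}.
p11 on 1 → {p0}.
p12 on 1 → {p3}.
No 1-transition from p4, p5, p7.
Union after reading 1: {p0, p1, p2, p3}.
Now take the λ-closure:
From p1 via λ: add p12.
From p12 via λ: add p7.
From p7 via λ: add p5.
From p5 via λ: add p10.
From p10 via λ: add p9.
No new states can be added; the closed set is {p0, p1, p2, p3, p5, p7, p9, p10, p12}.

{p0, p1, p2, p3, p5, p7, p9, p10, p12}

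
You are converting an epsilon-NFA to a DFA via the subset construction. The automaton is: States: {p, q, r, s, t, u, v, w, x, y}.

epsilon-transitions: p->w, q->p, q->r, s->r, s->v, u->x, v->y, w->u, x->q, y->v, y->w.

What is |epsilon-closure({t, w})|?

Start with {t, w}.
From w via epsilon: add u.
From u via epsilon: add x.
From x via epsilon: add q.
From q via epsilon: add p, r.
epsilon-closure = {p, q, r, t, u, w, x}, which has 7 states.

7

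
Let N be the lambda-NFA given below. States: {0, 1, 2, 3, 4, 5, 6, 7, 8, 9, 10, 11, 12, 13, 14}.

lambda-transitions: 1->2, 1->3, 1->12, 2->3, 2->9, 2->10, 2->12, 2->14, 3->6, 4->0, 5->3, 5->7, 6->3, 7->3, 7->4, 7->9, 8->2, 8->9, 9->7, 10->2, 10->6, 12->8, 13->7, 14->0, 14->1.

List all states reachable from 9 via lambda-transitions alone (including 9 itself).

{0, 3, 4, 6, 7, 9}

Start with {9}.
From 9 via lambda: add 7.
From 7 via lambda: add 3, 4.
From 3 via lambda: add 6.
From 4 via lambda: add 0.
No new states can be added; the closed set is {0, 3, 4, 6, 7, 9}.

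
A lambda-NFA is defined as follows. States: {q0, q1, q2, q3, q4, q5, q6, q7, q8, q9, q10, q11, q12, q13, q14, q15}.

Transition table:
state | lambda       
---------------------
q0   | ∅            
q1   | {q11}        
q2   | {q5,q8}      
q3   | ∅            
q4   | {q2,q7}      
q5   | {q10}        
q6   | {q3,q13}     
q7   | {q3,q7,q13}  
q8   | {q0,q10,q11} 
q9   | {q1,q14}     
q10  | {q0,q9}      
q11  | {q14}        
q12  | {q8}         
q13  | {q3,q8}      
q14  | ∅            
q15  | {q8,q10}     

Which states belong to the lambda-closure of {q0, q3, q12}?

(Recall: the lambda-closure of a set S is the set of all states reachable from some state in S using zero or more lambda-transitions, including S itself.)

Start with {q0, q3, q12}.
From q12 via lambda: add q8.
From q8 via lambda: add q10, q11.
From q10 via lambda: add q9.
From q11 via lambda: add q14.
From q9 via lambda: add q1.
No new states can be added; the closed set is {q0, q1, q3, q8, q9, q10, q11, q12, q14}.

{q0, q1, q3, q8, q9, q10, q11, q12, q14}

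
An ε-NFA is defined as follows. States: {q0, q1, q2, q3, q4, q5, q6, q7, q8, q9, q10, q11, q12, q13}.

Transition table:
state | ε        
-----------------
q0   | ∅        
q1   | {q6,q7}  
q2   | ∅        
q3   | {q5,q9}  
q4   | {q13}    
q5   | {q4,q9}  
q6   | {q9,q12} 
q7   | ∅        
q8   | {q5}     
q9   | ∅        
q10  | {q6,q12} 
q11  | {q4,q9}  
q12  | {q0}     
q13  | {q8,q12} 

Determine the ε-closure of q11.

Start with {q11}.
From q11 via ε: add q4, q9.
From q4 via ε: add q13.
From q13 via ε: add q8, q12.
From q8 via ε: add q5.
From q12 via ε: add q0.
No new states can be added; the closed set is {q0, q4, q5, q8, q9, q11, q12, q13}.

{q0, q4, q5, q8, q9, q11, q12, q13}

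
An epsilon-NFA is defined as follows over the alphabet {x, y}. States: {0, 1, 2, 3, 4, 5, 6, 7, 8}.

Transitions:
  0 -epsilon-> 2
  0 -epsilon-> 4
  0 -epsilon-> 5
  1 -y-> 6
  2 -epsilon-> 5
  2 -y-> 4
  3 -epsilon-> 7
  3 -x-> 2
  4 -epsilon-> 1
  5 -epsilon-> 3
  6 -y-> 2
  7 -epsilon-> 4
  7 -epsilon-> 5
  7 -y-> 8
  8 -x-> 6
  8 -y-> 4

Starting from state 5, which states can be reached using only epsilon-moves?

Start with {5}.
From 5 via epsilon: add 3.
From 3 via epsilon: add 7.
From 7 via epsilon: add 4.
From 4 via epsilon: add 1.
No new states can be added; the closed set is {1, 3, 4, 5, 7}.

{1, 3, 4, 5, 7}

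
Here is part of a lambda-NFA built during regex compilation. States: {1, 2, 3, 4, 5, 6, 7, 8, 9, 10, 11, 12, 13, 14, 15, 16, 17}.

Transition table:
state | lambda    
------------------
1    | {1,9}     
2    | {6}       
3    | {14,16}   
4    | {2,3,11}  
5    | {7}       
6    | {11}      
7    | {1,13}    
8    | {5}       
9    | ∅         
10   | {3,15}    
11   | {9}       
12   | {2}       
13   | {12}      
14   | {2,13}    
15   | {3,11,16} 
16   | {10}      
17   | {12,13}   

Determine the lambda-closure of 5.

{1, 2, 5, 6, 7, 9, 11, 12, 13}

Start with {5}.
From 5 via lambda: add 7.
From 7 via lambda: add 1, 13.
From 1 via lambda: add 9.
From 13 via lambda: add 12.
From 12 via lambda: add 2.
From 2 via lambda: add 6.
From 6 via lambda: add 11.
No new states can be added; the closed set is {1, 2, 5, 6, 7, 9, 11, 12, 13}.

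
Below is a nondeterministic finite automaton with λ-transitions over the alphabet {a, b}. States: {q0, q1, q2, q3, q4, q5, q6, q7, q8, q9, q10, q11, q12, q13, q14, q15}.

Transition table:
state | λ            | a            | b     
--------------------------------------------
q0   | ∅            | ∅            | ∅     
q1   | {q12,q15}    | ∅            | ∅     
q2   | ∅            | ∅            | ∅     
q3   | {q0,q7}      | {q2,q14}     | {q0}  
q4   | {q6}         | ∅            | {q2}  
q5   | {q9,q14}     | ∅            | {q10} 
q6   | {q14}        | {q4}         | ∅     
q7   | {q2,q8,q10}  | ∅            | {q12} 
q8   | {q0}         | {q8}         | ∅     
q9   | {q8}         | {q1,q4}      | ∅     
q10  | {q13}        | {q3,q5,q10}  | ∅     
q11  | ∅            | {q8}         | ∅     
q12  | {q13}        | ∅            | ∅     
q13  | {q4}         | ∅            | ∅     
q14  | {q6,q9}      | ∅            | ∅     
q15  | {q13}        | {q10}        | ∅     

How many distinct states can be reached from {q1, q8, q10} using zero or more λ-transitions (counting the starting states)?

11

Start with {q1, q8, q10}.
From q1 via λ: add q12, q15.
From q8 via λ: add q0.
From q10 via λ: add q13.
From q13 via λ: add q4.
From q4 via λ: add q6.
From q6 via λ: add q14.
From q14 via λ: add q9.
λ-closure = {q0, q1, q4, q6, q8, q9, q10, q12, q13, q14, q15}, which has 11 states.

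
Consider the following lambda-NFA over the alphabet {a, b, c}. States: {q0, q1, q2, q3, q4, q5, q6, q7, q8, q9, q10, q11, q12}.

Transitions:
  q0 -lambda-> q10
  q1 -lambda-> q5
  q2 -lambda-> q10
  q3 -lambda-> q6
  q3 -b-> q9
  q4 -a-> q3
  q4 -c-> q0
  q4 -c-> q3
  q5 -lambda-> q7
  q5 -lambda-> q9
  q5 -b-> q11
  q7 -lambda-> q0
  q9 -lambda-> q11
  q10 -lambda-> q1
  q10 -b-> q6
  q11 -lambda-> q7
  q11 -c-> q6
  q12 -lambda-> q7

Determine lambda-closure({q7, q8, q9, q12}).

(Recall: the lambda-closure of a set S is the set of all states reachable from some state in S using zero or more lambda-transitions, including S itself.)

Start with {q7, q8, q9, q12}.
From q7 via lambda: add q0.
From q9 via lambda: add q11.
From q0 via lambda: add q10.
From q10 via lambda: add q1.
From q1 via lambda: add q5.
No new states can be added; the closed set is {q0, q1, q5, q7, q8, q9, q10, q11, q12}.

{q0, q1, q5, q7, q8, q9, q10, q11, q12}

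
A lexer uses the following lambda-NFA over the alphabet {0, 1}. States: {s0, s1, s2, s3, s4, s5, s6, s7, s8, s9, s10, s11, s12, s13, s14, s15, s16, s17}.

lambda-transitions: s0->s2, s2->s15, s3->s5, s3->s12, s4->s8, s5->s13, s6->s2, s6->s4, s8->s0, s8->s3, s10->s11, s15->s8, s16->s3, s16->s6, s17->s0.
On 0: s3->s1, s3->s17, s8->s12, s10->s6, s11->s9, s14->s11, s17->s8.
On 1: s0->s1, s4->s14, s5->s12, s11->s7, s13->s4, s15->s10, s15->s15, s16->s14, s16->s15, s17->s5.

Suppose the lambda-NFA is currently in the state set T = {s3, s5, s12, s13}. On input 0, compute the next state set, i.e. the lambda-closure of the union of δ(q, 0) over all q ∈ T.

{s0, s1, s2, s3, s5, s8, s12, s13, s15, s17}

s3 on 0 → {s1, s17}.
No 0-transition from s5, s12, s13.
Union after reading 0: {s1, s17}.
Now take the lambda-closure:
From s17 via lambda: add s0.
From s0 via lambda: add s2.
From s2 via lambda: add s15.
From s15 via lambda: add s8.
From s8 via lambda: add s3.
From s3 via lambda: add s5, s12.
From s5 via lambda: add s13.
No new states can be added; the closed set is {s0, s1, s2, s3, s5, s8, s12, s13, s15, s17}.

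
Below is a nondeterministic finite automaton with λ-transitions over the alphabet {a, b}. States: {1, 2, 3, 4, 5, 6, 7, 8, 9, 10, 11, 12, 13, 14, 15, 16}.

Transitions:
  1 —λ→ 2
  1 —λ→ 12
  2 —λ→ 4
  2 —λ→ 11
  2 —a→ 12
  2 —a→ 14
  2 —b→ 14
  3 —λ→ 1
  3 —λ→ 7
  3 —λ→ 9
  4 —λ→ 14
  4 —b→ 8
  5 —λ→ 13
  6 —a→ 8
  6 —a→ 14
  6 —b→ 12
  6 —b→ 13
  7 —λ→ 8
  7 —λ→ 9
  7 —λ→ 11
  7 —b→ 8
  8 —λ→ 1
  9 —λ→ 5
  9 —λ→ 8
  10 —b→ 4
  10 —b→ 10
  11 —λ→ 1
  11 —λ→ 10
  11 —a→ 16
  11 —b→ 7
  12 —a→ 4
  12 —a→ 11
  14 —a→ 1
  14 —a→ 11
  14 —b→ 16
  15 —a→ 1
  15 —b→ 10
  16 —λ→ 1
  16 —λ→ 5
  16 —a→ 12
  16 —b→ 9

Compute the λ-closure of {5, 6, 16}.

Start with {5, 6, 16}.
From 5 via λ: add 13.
From 16 via λ: add 1.
From 1 via λ: add 2, 12.
From 2 via λ: add 4, 11.
From 4 via λ: add 14.
From 11 via λ: add 10.
No new states can be added; the closed set is {1, 2, 4, 5, 6, 10, 11, 12, 13, 14, 16}.

{1, 2, 4, 5, 6, 10, 11, 12, 13, 14, 16}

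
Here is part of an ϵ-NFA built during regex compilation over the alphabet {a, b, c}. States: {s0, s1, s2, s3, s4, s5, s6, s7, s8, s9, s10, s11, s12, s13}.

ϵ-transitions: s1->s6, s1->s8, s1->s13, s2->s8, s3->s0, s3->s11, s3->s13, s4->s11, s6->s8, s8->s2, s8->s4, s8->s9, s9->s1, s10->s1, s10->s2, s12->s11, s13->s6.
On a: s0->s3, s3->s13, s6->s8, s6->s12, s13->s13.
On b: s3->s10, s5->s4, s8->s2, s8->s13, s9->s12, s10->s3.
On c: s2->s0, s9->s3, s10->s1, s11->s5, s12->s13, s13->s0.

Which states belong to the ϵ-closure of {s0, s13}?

{s0, s1, s2, s4, s6, s8, s9, s11, s13}

Start with {s0, s13}.
From s13 via ϵ: add s6.
From s6 via ϵ: add s8.
From s8 via ϵ: add s2, s4, s9.
From s4 via ϵ: add s11.
From s9 via ϵ: add s1.
No new states can be added; the closed set is {s0, s1, s2, s4, s6, s8, s9, s11, s13}.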